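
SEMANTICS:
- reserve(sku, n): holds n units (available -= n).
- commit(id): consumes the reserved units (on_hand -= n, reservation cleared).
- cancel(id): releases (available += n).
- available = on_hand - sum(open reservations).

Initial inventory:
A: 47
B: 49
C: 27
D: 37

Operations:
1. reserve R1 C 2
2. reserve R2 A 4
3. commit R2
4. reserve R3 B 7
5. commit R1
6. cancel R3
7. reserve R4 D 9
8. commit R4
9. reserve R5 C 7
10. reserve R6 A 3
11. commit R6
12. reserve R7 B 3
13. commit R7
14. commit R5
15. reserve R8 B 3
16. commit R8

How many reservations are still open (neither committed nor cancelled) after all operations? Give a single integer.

Step 1: reserve R1 C 2 -> on_hand[A=47 B=49 C=27 D=37] avail[A=47 B=49 C=25 D=37] open={R1}
Step 2: reserve R2 A 4 -> on_hand[A=47 B=49 C=27 D=37] avail[A=43 B=49 C=25 D=37] open={R1,R2}
Step 3: commit R2 -> on_hand[A=43 B=49 C=27 D=37] avail[A=43 B=49 C=25 D=37] open={R1}
Step 4: reserve R3 B 7 -> on_hand[A=43 B=49 C=27 D=37] avail[A=43 B=42 C=25 D=37] open={R1,R3}
Step 5: commit R1 -> on_hand[A=43 B=49 C=25 D=37] avail[A=43 B=42 C=25 D=37] open={R3}
Step 6: cancel R3 -> on_hand[A=43 B=49 C=25 D=37] avail[A=43 B=49 C=25 D=37] open={}
Step 7: reserve R4 D 9 -> on_hand[A=43 B=49 C=25 D=37] avail[A=43 B=49 C=25 D=28] open={R4}
Step 8: commit R4 -> on_hand[A=43 B=49 C=25 D=28] avail[A=43 B=49 C=25 D=28] open={}
Step 9: reserve R5 C 7 -> on_hand[A=43 B=49 C=25 D=28] avail[A=43 B=49 C=18 D=28] open={R5}
Step 10: reserve R6 A 3 -> on_hand[A=43 B=49 C=25 D=28] avail[A=40 B=49 C=18 D=28] open={R5,R6}
Step 11: commit R6 -> on_hand[A=40 B=49 C=25 D=28] avail[A=40 B=49 C=18 D=28] open={R5}
Step 12: reserve R7 B 3 -> on_hand[A=40 B=49 C=25 D=28] avail[A=40 B=46 C=18 D=28] open={R5,R7}
Step 13: commit R7 -> on_hand[A=40 B=46 C=25 D=28] avail[A=40 B=46 C=18 D=28] open={R5}
Step 14: commit R5 -> on_hand[A=40 B=46 C=18 D=28] avail[A=40 B=46 C=18 D=28] open={}
Step 15: reserve R8 B 3 -> on_hand[A=40 B=46 C=18 D=28] avail[A=40 B=43 C=18 D=28] open={R8}
Step 16: commit R8 -> on_hand[A=40 B=43 C=18 D=28] avail[A=40 B=43 C=18 D=28] open={}
Open reservations: [] -> 0

Answer: 0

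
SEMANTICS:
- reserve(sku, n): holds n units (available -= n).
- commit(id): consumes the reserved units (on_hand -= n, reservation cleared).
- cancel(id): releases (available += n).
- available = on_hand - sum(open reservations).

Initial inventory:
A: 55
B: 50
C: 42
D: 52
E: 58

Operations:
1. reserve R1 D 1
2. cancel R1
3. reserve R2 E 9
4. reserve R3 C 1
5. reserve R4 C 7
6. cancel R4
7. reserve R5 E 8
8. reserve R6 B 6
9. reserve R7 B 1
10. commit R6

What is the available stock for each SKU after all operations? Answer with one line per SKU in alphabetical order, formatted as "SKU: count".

Step 1: reserve R1 D 1 -> on_hand[A=55 B=50 C=42 D=52 E=58] avail[A=55 B=50 C=42 D=51 E=58] open={R1}
Step 2: cancel R1 -> on_hand[A=55 B=50 C=42 D=52 E=58] avail[A=55 B=50 C=42 D=52 E=58] open={}
Step 3: reserve R2 E 9 -> on_hand[A=55 B=50 C=42 D=52 E=58] avail[A=55 B=50 C=42 D=52 E=49] open={R2}
Step 4: reserve R3 C 1 -> on_hand[A=55 B=50 C=42 D=52 E=58] avail[A=55 B=50 C=41 D=52 E=49] open={R2,R3}
Step 5: reserve R4 C 7 -> on_hand[A=55 B=50 C=42 D=52 E=58] avail[A=55 B=50 C=34 D=52 E=49] open={R2,R3,R4}
Step 6: cancel R4 -> on_hand[A=55 B=50 C=42 D=52 E=58] avail[A=55 B=50 C=41 D=52 E=49] open={R2,R3}
Step 7: reserve R5 E 8 -> on_hand[A=55 B=50 C=42 D=52 E=58] avail[A=55 B=50 C=41 D=52 E=41] open={R2,R3,R5}
Step 8: reserve R6 B 6 -> on_hand[A=55 B=50 C=42 D=52 E=58] avail[A=55 B=44 C=41 D=52 E=41] open={R2,R3,R5,R6}
Step 9: reserve R7 B 1 -> on_hand[A=55 B=50 C=42 D=52 E=58] avail[A=55 B=43 C=41 D=52 E=41] open={R2,R3,R5,R6,R7}
Step 10: commit R6 -> on_hand[A=55 B=44 C=42 D=52 E=58] avail[A=55 B=43 C=41 D=52 E=41] open={R2,R3,R5,R7}

Answer: A: 55
B: 43
C: 41
D: 52
E: 41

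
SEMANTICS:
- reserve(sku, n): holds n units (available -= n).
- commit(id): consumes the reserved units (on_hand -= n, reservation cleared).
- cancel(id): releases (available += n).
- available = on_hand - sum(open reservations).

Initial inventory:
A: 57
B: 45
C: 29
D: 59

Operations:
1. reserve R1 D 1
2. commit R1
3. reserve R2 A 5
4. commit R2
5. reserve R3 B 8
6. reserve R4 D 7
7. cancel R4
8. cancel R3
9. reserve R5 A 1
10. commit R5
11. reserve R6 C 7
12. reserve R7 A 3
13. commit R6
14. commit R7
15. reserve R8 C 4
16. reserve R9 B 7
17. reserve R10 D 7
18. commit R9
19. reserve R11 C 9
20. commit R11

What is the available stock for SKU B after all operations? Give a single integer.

Step 1: reserve R1 D 1 -> on_hand[A=57 B=45 C=29 D=59] avail[A=57 B=45 C=29 D=58] open={R1}
Step 2: commit R1 -> on_hand[A=57 B=45 C=29 D=58] avail[A=57 B=45 C=29 D=58] open={}
Step 3: reserve R2 A 5 -> on_hand[A=57 B=45 C=29 D=58] avail[A=52 B=45 C=29 D=58] open={R2}
Step 4: commit R2 -> on_hand[A=52 B=45 C=29 D=58] avail[A=52 B=45 C=29 D=58] open={}
Step 5: reserve R3 B 8 -> on_hand[A=52 B=45 C=29 D=58] avail[A=52 B=37 C=29 D=58] open={R3}
Step 6: reserve R4 D 7 -> on_hand[A=52 B=45 C=29 D=58] avail[A=52 B=37 C=29 D=51] open={R3,R4}
Step 7: cancel R4 -> on_hand[A=52 B=45 C=29 D=58] avail[A=52 B=37 C=29 D=58] open={R3}
Step 8: cancel R3 -> on_hand[A=52 B=45 C=29 D=58] avail[A=52 B=45 C=29 D=58] open={}
Step 9: reserve R5 A 1 -> on_hand[A=52 B=45 C=29 D=58] avail[A=51 B=45 C=29 D=58] open={R5}
Step 10: commit R5 -> on_hand[A=51 B=45 C=29 D=58] avail[A=51 B=45 C=29 D=58] open={}
Step 11: reserve R6 C 7 -> on_hand[A=51 B=45 C=29 D=58] avail[A=51 B=45 C=22 D=58] open={R6}
Step 12: reserve R7 A 3 -> on_hand[A=51 B=45 C=29 D=58] avail[A=48 B=45 C=22 D=58] open={R6,R7}
Step 13: commit R6 -> on_hand[A=51 B=45 C=22 D=58] avail[A=48 B=45 C=22 D=58] open={R7}
Step 14: commit R7 -> on_hand[A=48 B=45 C=22 D=58] avail[A=48 B=45 C=22 D=58] open={}
Step 15: reserve R8 C 4 -> on_hand[A=48 B=45 C=22 D=58] avail[A=48 B=45 C=18 D=58] open={R8}
Step 16: reserve R9 B 7 -> on_hand[A=48 B=45 C=22 D=58] avail[A=48 B=38 C=18 D=58] open={R8,R9}
Step 17: reserve R10 D 7 -> on_hand[A=48 B=45 C=22 D=58] avail[A=48 B=38 C=18 D=51] open={R10,R8,R9}
Step 18: commit R9 -> on_hand[A=48 B=38 C=22 D=58] avail[A=48 B=38 C=18 D=51] open={R10,R8}
Step 19: reserve R11 C 9 -> on_hand[A=48 B=38 C=22 D=58] avail[A=48 B=38 C=9 D=51] open={R10,R11,R8}
Step 20: commit R11 -> on_hand[A=48 B=38 C=13 D=58] avail[A=48 B=38 C=9 D=51] open={R10,R8}
Final available[B] = 38

Answer: 38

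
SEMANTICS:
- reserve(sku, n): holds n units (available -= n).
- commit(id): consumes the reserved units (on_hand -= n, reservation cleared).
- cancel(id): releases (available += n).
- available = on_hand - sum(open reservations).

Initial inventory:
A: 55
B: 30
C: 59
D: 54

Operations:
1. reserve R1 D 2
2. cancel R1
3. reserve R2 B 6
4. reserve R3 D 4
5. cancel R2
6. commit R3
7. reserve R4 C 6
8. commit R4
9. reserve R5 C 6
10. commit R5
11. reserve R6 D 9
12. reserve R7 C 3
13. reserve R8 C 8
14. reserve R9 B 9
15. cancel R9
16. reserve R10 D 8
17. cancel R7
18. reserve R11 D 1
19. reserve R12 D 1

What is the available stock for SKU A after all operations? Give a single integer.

Step 1: reserve R1 D 2 -> on_hand[A=55 B=30 C=59 D=54] avail[A=55 B=30 C=59 D=52] open={R1}
Step 2: cancel R1 -> on_hand[A=55 B=30 C=59 D=54] avail[A=55 B=30 C=59 D=54] open={}
Step 3: reserve R2 B 6 -> on_hand[A=55 B=30 C=59 D=54] avail[A=55 B=24 C=59 D=54] open={R2}
Step 4: reserve R3 D 4 -> on_hand[A=55 B=30 C=59 D=54] avail[A=55 B=24 C=59 D=50] open={R2,R3}
Step 5: cancel R2 -> on_hand[A=55 B=30 C=59 D=54] avail[A=55 B=30 C=59 D=50] open={R3}
Step 6: commit R3 -> on_hand[A=55 B=30 C=59 D=50] avail[A=55 B=30 C=59 D=50] open={}
Step 7: reserve R4 C 6 -> on_hand[A=55 B=30 C=59 D=50] avail[A=55 B=30 C=53 D=50] open={R4}
Step 8: commit R4 -> on_hand[A=55 B=30 C=53 D=50] avail[A=55 B=30 C=53 D=50] open={}
Step 9: reserve R5 C 6 -> on_hand[A=55 B=30 C=53 D=50] avail[A=55 B=30 C=47 D=50] open={R5}
Step 10: commit R5 -> on_hand[A=55 B=30 C=47 D=50] avail[A=55 B=30 C=47 D=50] open={}
Step 11: reserve R6 D 9 -> on_hand[A=55 B=30 C=47 D=50] avail[A=55 B=30 C=47 D=41] open={R6}
Step 12: reserve R7 C 3 -> on_hand[A=55 B=30 C=47 D=50] avail[A=55 B=30 C=44 D=41] open={R6,R7}
Step 13: reserve R8 C 8 -> on_hand[A=55 B=30 C=47 D=50] avail[A=55 B=30 C=36 D=41] open={R6,R7,R8}
Step 14: reserve R9 B 9 -> on_hand[A=55 B=30 C=47 D=50] avail[A=55 B=21 C=36 D=41] open={R6,R7,R8,R9}
Step 15: cancel R9 -> on_hand[A=55 B=30 C=47 D=50] avail[A=55 B=30 C=36 D=41] open={R6,R7,R8}
Step 16: reserve R10 D 8 -> on_hand[A=55 B=30 C=47 D=50] avail[A=55 B=30 C=36 D=33] open={R10,R6,R7,R8}
Step 17: cancel R7 -> on_hand[A=55 B=30 C=47 D=50] avail[A=55 B=30 C=39 D=33] open={R10,R6,R8}
Step 18: reserve R11 D 1 -> on_hand[A=55 B=30 C=47 D=50] avail[A=55 B=30 C=39 D=32] open={R10,R11,R6,R8}
Step 19: reserve R12 D 1 -> on_hand[A=55 B=30 C=47 D=50] avail[A=55 B=30 C=39 D=31] open={R10,R11,R12,R6,R8}
Final available[A] = 55

Answer: 55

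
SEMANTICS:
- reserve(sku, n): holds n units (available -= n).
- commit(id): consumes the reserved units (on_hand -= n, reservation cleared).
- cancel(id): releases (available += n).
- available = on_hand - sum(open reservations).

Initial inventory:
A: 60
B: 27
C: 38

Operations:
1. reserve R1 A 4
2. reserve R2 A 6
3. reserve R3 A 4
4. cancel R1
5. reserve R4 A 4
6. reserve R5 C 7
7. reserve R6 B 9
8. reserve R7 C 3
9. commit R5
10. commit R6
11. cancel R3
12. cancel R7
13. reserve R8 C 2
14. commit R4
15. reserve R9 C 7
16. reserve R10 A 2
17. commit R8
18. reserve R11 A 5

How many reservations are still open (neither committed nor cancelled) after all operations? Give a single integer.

Step 1: reserve R1 A 4 -> on_hand[A=60 B=27 C=38] avail[A=56 B=27 C=38] open={R1}
Step 2: reserve R2 A 6 -> on_hand[A=60 B=27 C=38] avail[A=50 B=27 C=38] open={R1,R2}
Step 3: reserve R3 A 4 -> on_hand[A=60 B=27 C=38] avail[A=46 B=27 C=38] open={R1,R2,R3}
Step 4: cancel R1 -> on_hand[A=60 B=27 C=38] avail[A=50 B=27 C=38] open={R2,R3}
Step 5: reserve R4 A 4 -> on_hand[A=60 B=27 C=38] avail[A=46 B=27 C=38] open={R2,R3,R4}
Step 6: reserve R5 C 7 -> on_hand[A=60 B=27 C=38] avail[A=46 B=27 C=31] open={R2,R3,R4,R5}
Step 7: reserve R6 B 9 -> on_hand[A=60 B=27 C=38] avail[A=46 B=18 C=31] open={R2,R3,R4,R5,R6}
Step 8: reserve R7 C 3 -> on_hand[A=60 B=27 C=38] avail[A=46 B=18 C=28] open={R2,R3,R4,R5,R6,R7}
Step 9: commit R5 -> on_hand[A=60 B=27 C=31] avail[A=46 B=18 C=28] open={R2,R3,R4,R6,R7}
Step 10: commit R6 -> on_hand[A=60 B=18 C=31] avail[A=46 B=18 C=28] open={R2,R3,R4,R7}
Step 11: cancel R3 -> on_hand[A=60 B=18 C=31] avail[A=50 B=18 C=28] open={R2,R4,R7}
Step 12: cancel R7 -> on_hand[A=60 B=18 C=31] avail[A=50 B=18 C=31] open={R2,R4}
Step 13: reserve R8 C 2 -> on_hand[A=60 B=18 C=31] avail[A=50 B=18 C=29] open={R2,R4,R8}
Step 14: commit R4 -> on_hand[A=56 B=18 C=31] avail[A=50 B=18 C=29] open={R2,R8}
Step 15: reserve R9 C 7 -> on_hand[A=56 B=18 C=31] avail[A=50 B=18 C=22] open={R2,R8,R9}
Step 16: reserve R10 A 2 -> on_hand[A=56 B=18 C=31] avail[A=48 B=18 C=22] open={R10,R2,R8,R9}
Step 17: commit R8 -> on_hand[A=56 B=18 C=29] avail[A=48 B=18 C=22] open={R10,R2,R9}
Step 18: reserve R11 A 5 -> on_hand[A=56 B=18 C=29] avail[A=43 B=18 C=22] open={R10,R11,R2,R9}
Open reservations: ['R10', 'R11', 'R2', 'R9'] -> 4

Answer: 4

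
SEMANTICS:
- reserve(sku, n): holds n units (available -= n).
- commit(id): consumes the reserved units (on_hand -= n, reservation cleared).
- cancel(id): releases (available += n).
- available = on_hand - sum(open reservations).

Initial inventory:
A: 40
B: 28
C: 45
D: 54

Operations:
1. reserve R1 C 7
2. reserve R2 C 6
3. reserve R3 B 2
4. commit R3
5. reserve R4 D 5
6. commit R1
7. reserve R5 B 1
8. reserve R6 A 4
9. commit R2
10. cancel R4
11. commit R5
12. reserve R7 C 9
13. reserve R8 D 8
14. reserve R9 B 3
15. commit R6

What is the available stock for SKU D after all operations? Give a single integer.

Step 1: reserve R1 C 7 -> on_hand[A=40 B=28 C=45 D=54] avail[A=40 B=28 C=38 D=54] open={R1}
Step 2: reserve R2 C 6 -> on_hand[A=40 B=28 C=45 D=54] avail[A=40 B=28 C=32 D=54] open={R1,R2}
Step 3: reserve R3 B 2 -> on_hand[A=40 B=28 C=45 D=54] avail[A=40 B=26 C=32 D=54] open={R1,R2,R3}
Step 4: commit R3 -> on_hand[A=40 B=26 C=45 D=54] avail[A=40 B=26 C=32 D=54] open={R1,R2}
Step 5: reserve R4 D 5 -> on_hand[A=40 B=26 C=45 D=54] avail[A=40 B=26 C=32 D=49] open={R1,R2,R4}
Step 6: commit R1 -> on_hand[A=40 B=26 C=38 D=54] avail[A=40 B=26 C=32 D=49] open={R2,R4}
Step 7: reserve R5 B 1 -> on_hand[A=40 B=26 C=38 D=54] avail[A=40 B=25 C=32 D=49] open={R2,R4,R5}
Step 8: reserve R6 A 4 -> on_hand[A=40 B=26 C=38 D=54] avail[A=36 B=25 C=32 D=49] open={R2,R4,R5,R6}
Step 9: commit R2 -> on_hand[A=40 B=26 C=32 D=54] avail[A=36 B=25 C=32 D=49] open={R4,R5,R6}
Step 10: cancel R4 -> on_hand[A=40 B=26 C=32 D=54] avail[A=36 B=25 C=32 D=54] open={R5,R6}
Step 11: commit R5 -> on_hand[A=40 B=25 C=32 D=54] avail[A=36 B=25 C=32 D=54] open={R6}
Step 12: reserve R7 C 9 -> on_hand[A=40 B=25 C=32 D=54] avail[A=36 B=25 C=23 D=54] open={R6,R7}
Step 13: reserve R8 D 8 -> on_hand[A=40 B=25 C=32 D=54] avail[A=36 B=25 C=23 D=46] open={R6,R7,R8}
Step 14: reserve R9 B 3 -> on_hand[A=40 B=25 C=32 D=54] avail[A=36 B=22 C=23 D=46] open={R6,R7,R8,R9}
Step 15: commit R6 -> on_hand[A=36 B=25 C=32 D=54] avail[A=36 B=22 C=23 D=46] open={R7,R8,R9}
Final available[D] = 46

Answer: 46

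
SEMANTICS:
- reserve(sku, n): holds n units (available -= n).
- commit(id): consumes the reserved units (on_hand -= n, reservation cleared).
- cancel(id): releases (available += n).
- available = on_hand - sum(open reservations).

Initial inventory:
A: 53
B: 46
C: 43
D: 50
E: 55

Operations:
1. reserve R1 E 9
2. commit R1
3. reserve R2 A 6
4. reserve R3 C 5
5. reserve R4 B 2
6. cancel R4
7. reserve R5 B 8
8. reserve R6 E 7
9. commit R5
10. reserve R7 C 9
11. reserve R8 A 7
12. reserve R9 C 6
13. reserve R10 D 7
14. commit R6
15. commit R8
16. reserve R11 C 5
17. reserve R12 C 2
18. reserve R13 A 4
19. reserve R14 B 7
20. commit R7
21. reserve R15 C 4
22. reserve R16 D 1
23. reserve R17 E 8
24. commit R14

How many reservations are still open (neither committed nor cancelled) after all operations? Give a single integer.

Answer: 10

Derivation:
Step 1: reserve R1 E 9 -> on_hand[A=53 B=46 C=43 D=50 E=55] avail[A=53 B=46 C=43 D=50 E=46] open={R1}
Step 2: commit R1 -> on_hand[A=53 B=46 C=43 D=50 E=46] avail[A=53 B=46 C=43 D=50 E=46] open={}
Step 3: reserve R2 A 6 -> on_hand[A=53 B=46 C=43 D=50 E=46] avail[A=47 B=46 C=43 D=50 E=46] open={R2}
Step 4: reserve R3 C 5 -> on_hand[A=53 B=46 C=43 D=50 E=46] avail[A=47 B=46 C=38 D=50 E=46] open={R2,R3}
Step 5: reserve R4 B 2 -> on_hand[A=53 B=46 C=43 D=50 E=46] avail[A=47 B=44 C=38 D=50 E=46] open={R2,R3,R4}
Step 6: cancel R4 -> on_hand[A=53 B=46 C=43 D=50 E=46] avail[A=47 B=46 C=38 D=50 E=46] open={R2,R3}
Step 7: reserve R5 B 8 -> on_hand[A=53 B=46 C=43 D=50 E=46] avail[A=47 B=38 C=38 D=50 E=46] open={R2,R3,R5}
Step 8: reserve R6 E 7 -> on_hand[A=53 B=46 C=43 D=50 E=46] avail[A=47 B=38 C=38 D=50 E=39] open={R2,R3,R5,R6}
Step 9: commit R5 -> on_hand[A=53 B=38 C=43 D=50 E=46] avail[A=47 B=38 C=38 D=50 E=39] open={R2,R3,R6}
Step 10: reserve R7 C 9 -> on_hand[A=53 B=38 C=43 D=50 E=46] avail[A=47 B=38 C=29 D=50 E=39] open={R2,R3,R6,R7}
Step 11: reserve R8 A 7 -> on_hand[A=53 B=38 C=43 D=50 E=46] avail[A=40 B=38 C=29 D=50 E=39] open={R2,R3,R6,R7,R8}
Step 12: reserve R9 C 6 -> on_hand[A=53 B=38 C=43 D=50 E=46] avail[A=40 B=38 C=23 D=50 E=39] open={R2,R3,R6,R7,R8,R9}
Step 13: reserve R10 D 7 -> on_hand[A=53 B=38 C=43 D=50 E=46] avail[A=40 B=38 C=23 D=43 E=39] open={R10,R2,R3,R6,R7,R8,R9}
Step 14: commit R6 -> on_hand[A=53 B=38 C=43 D=50 E=39] avail[A=40 B=38 C=23 D=43 E=39] open={R10,R2,R3,R7,R8,R9}
Step 15: commit R8 -> on_hand[A=46 B=38 C=43 D=50 E=39] avail[A=40 B=38 C=23 D=43 E=39] open={R10,R2,R3,R7,R9}
Step 16: reserve R11 C 5 -> on_hand[A=46 B=38 C=43 D=50 E=39] avail[A=40 B=38 C=18 D=43 E=39] open={R10,R11,R2,R3,R7,R9}
Step 17: reserve R12 C 2 -> on_hand[A=46 B=38 C=43 D=50 E=39] avail[A=40 B=38 C=16 D=43 E=39] open={R10,R11,R12,R2,R3,R7,R9}
Step 18: reserve R13 A 4 -> on_hand[A=46 B=38 C=43 D=50 E=39] avail[A=36 B=38 C=16 D=43 E=39] open={R10,R11,R12,R13,R2,R3,R7,R9}
Step 19: reserve R14 B 7 -> on_hand[A=46 B=38 C=43 D=50 E=39] avail[A=36 B=31 C=16 D=43 E=39] open={R10,R11,R12,R13,R14,R2,R3,R7,R9}
Step 20: commit R7 -> on_hand[A=46 B=38 C=34 D=50 E=39] avail[A=36 B=31 C=16 D=43 E=39] open={R10,R11,R12,R13,R14,R2,R3,R9}
Step 21: reserve R15 C 4 -> on_hand[A=46 B=38 C=34 D=50 E=39] avail[A=36 B=31 C=12 D=43 E=39] open={R10,R11,R12,R13,R14,R15,R2,R3,R9}
Step 22: reserve R16 D 1 -> on_hand[A=46 B=38 C=34 D=50 E=39] avail[A=36 B=31 C=12 D=42 E=39] open={R10,R11,R12,R13,R14,R15,R16,R2,R3,R9}
Step 23: reserve R17 E 8 -> on_hand[A=46 B=38 C=34 D=50 E=39] avail[A=36 B=31 C=12 D=42 E=31] open={R10,R11,R12,R13,R14,R15,R16,R17,R2,R3,R9}
Step 24: commit R14 -> on_hand[A=46 B=31 C=34 D=50 E=39] avail[A=36 B=31 C=12 D=42 E=31] open={R10,R11,R12,R13,R15,R16,R17,R2,R3,R9}
Open reservations: ['R10', 'R11', 'R12', 'R13', 'R15', 'R16', 'R17', 'R2', 'R3', 'R9'] -> 10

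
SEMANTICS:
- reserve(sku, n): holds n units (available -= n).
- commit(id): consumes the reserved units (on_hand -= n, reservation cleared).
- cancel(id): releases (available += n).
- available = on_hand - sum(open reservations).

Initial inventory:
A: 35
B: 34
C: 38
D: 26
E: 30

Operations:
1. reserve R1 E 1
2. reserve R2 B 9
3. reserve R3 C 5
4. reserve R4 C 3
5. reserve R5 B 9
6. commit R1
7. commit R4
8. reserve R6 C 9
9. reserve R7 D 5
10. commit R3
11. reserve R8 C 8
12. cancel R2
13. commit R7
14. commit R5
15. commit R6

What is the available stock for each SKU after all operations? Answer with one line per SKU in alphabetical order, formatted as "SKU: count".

Answer: A: 35
B: 25
C: 13
D: 21
E: 29

Derivation:
Step 1: reserve R1 E 1 -> on_hand[A=35 B=34 C=38 D=26 E=30] avail[A=35 B=34 C=38 D=26 E=29] open={R1}
Step 2: reserve R2 B 9 -> on_hand[A=35 B=34 C=38 D=26 E=30] avail[A=35 B=25 C=38 D=26 E=29] open={R1,R2}
Step 3: reserve R3 C 5 -> on_hand[A=35 B=34 C=38 D=26 E=30] avail[A=35 B=25 C=33 D=26 E=29] open={R1,R2,R3}
Step 4: reserve R4 C 3 -> on_hand[A=35 B=34 C=38 D=26 E=30] avail[A=35 B=25 C=30 D=26 E=29] open={R1,R2,R3,R4}
Step 5: reserve R5 B 9 -> on_hand[A=35 B=34 C=38 D=26 E=30] avail[A=35 B=16 C=30 D=26 E=29] open={R1,R2,R3,R4,R5}
Step 6: commit R1 -> on_hand[A=35 B=34 C=38 D=26 E=29] avail[A=35 B=16 C=30 D=26 E=29] open={R2,R3,R4,R5}
Step 7: commit R4 -> on_hand[A=35 B=34 C=35 D=26 E=29] avail[A=35 B=16 C=30 D=26 E=29] open={R2,R3,R5}
Step 8: reserve R6 C 9 -> on_hand[A=35 B=34 C=35 D=26 E=29] avail[A=35 B=16 C=21 D=26 E=29] open={R2,R3,R5,R6}
Step 9: reserve R7 D 5 -> on_hand[A=35 B=34 C=35 D=26 E=29] avail[A=35 B=16 C=21 D=21 E=29] open={R2,R3,R5,R6,R7}
Step 10: commit R3 -> on_hand[A=35 B=34 C=30 D=26 E=29] avail[A=35 B=16 C=21 D=21 E=29] open={R2,R5,R6,R7}
Step 11: reserve R8 C 8 -> on_hand[A=35 B=34 C=30 D=26 E=29] avail[A=35 B=16 C=13 D=21 E=29] open={R2,R5,R6,R7,R8}
Step 12: cancel R2 -> on_hand[A=35 B=34 C=30 D=26 E=29] avail[A=35 B=25 C=13 D=21 E=29] open={R5,R6,R7,R8}
Step 13: commit R7 -> on_hand[A=35 B=34 C=30 D=21 E=29] avail[A=35 B=25 C=13 D=21 E=29] open={R5,R6,R8}
Step 14: commit R5 -> on_hand[A=35 B=25 C=30 D=21 E=29] avail[A=35 B=25 C=13 D=21 E=29] open={R6,R8}
Step 15: commit R6 -> on_hand[A=35 B=25 C=21 D=21 E=29] avail[A=35 B=25 C=13 D=21 E=29] open={R8}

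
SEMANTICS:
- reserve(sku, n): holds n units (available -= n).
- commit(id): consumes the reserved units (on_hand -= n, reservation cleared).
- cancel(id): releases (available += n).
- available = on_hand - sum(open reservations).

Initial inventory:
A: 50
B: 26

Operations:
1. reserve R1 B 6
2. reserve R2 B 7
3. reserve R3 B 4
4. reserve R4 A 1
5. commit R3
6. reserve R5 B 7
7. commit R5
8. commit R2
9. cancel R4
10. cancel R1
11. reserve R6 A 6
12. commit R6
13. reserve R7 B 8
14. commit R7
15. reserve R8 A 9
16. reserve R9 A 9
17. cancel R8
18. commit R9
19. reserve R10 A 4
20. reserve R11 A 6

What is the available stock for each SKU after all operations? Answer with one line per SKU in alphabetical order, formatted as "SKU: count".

Answer: A: 25
B: 0

Derivation:
Step 1: reserve R1 B 6 -> on_hand[A=50 B=26] avail[A=50 B=20] open={R1}
Step 2: reserve R2 B 7 -> on_hand[A=50 B=26] avail[A=50 B=13] open={R1,R2}
Step 3: reserve R3 B 4 -> on_hand[A=50 B=26] avail[A=50 B=9] open={R1,R2,R3}
Step 4: reserve R4 A 1 -> on_hand[A=50 B=26] avail[A=49 B=9] open={R1,R2,R3,R4}
Step 5: commit R3 -> on_hand[A=50 B=22] avail[A=49 B=9] open={R1,R2,R4}
Step 6: reserve R5 B 7 -> on_hand[A=50 B=22] avail[A=49 B=2] open={R1,R2,R4,R5}
Step 7: commit R5 -> on_hand[A=50 B=15] avail[A=49 B=2] open={R1,R2,R4}
Step 8: commit R2 -> on_hand[A=50 B=8] avail[A=49 B=2] open={R1,R4}
Step 9: cancel R4 -> on_hand[A=50 B=8] avail[A=50 B=2] open={R1}
Step 10: cancel R1 -> on_hand[A=50 B=8] avail[A=50 B=8] open={}
Step 11: reserve R6 A 6 -> on_hand[A=50 B=8] avail[A=44 B=8] open={R6}
Step 12: commit R6 -> on_hand[A=44 B=8] avail[A=44 B=8] open={}
Step 13: reserve R7 B 8 -> on_hand[A=44 B=8] avail[A=44 B=0] open={R7}
Step 14: commit R7 -> on_hand[A=44 B=0] avail[A=44 B=0] open={}
Step 15: reserve R8 A 9 -> on_hand[A=44 B=0] avail[A=35 B=0] open={R8}
Step 16: reserve R9 A 9 -> on_hand[A=44 B=0] avail[A=26 B=0] open={R8,R9}
Step 17: cancel R8 -> on_hand[A=44 B=0] avail[A=35 B=0] open={R9}
Step 18: commit R9 -> on_hand[A=35 B=0] avail[A=35 B=0] open={}
Step 19: reserve R10 A 4 -> on_hand[A=35 B=0] avail[A=31 B=0] open={R10}
Step 20: reserve R11 A 6 -> on_hand[A=35 B=0] avail[A=25 B=0] open={R10,R11}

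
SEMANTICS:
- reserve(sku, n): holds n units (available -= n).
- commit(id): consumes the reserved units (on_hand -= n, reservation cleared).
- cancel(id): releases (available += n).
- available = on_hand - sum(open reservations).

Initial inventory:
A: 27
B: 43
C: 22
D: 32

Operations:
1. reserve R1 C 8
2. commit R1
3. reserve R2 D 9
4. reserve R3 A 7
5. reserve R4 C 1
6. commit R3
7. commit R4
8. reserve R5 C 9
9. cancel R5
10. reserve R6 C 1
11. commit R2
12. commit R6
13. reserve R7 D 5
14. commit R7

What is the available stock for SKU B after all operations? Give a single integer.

Answer: 43

Derivation:
Step 1: reserve R1 C 8 -> on_hand[A=27 B=43 C=22 D=32] avail[A=27 B=43 C=14 D=32] open={R1}
Step 2: commit R1 -> on_hand[A=27 B=43 C=14 D=32] avail[A=27 B=43 C=14 D=32] open={}
Step 3: reserve R2 D 9 -> on_hand[A=27 B=43 C=14 D=32] avail[A=27 B=43 C=14 D=23] open={R2}
Step 4: reserve R3 A 7 -> on_hand[A=27 B=43 C=14 D=32] avail[A=20 B=43 C=14 D=23] open={R2,R3}
Step 5: reserve R4 C 1 -> on_hand[A=27 B=43 C=14 D=32] avail[A=20 B=43 C=13 D=23] open={R2,R3,R4}
Step 6: commit R3 -> on_hand[A=20 B=43 C=14 D=32] avail[A=20 B=43 C=13 D=23] open={R2,R4}
Step 7: commit R4 -> on_hand[A=20 B=43 C=13 D=32] avail[A=20 B=43 C=13 D=23] open={R2}
Step 8: reserve R5 C 9 -> on_hand[A=20 B=43 C=13 D=32] avail[A=20 B=43 C=4 D=23] open={R2,R5}
Step 9: cancel R5 -> on_hand[A=20 B=43 C=13 D=32] avail[A=20 B=43 C=13 D=23] open={R2}
Step 10: reserve R6 C 1 -> on_hand[A=20 B=43 C=13 D=32] avail[A=20 B=43 C=12 D=23] open={R2,R6}
Step 11: commit R2 -> on_hand[A=20 B=43 C=13 D=23] avail[A=20 B=43 C=12 D=23] open={R6}
Step 12: commit R6 -> on_hand[A=20 B=43 C=12 D=23] avail[A=20 B=43 C=12 D=23] open={}
Step 13: reserve R7 D 5 -> on_hand[A=20 B=43 C=12 D=23] avail[A=20 B=43 C=12 D=18] open={R7}
Step 14: commit R7 -> on_hand[A=20 B=43 C=12 D=18] avail[A=20 B=43 C=12 D=18] open={}
Final available[B] = 43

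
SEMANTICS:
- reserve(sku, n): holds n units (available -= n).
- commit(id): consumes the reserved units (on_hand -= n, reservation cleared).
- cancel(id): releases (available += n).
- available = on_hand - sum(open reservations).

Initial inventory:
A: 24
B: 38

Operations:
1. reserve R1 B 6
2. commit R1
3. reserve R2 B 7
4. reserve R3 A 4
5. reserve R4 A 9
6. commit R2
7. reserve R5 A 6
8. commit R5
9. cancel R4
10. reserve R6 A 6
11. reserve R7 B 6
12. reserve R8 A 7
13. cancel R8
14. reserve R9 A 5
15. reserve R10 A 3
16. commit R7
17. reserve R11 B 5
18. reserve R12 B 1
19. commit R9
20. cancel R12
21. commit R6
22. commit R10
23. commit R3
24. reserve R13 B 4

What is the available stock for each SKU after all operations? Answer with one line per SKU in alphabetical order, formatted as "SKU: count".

Answer: A: 0
B: 10

Derivation:
Step 1: reserve R1 B 6 -> on_hand[A=24 B=38] avail[A=24 B=32] open={R1}
Step 2: commit R1 -> on_hand[A=24 B=32] avail[A=24 B=32] open={}
Step 3: reserve R2 B 7 -> on_hand[A=24 B=32] avail[A=24 B=25] open={R2}
Step 4: reserve R3 A 4 -> on_hand[A=24 B=32] avail[A=20 B=25] open={R2,R3}
Step 5: reserve R4 A 9 -> on_hand[A=24 B=32] avail[A=11 B=25] open={R2,R3,R4}
Step 6: commit R2 -> on_hand[A=24 B=25] avail[A=11 B=25] open={R3,R4}
Step 7: reserve R5 A 6 -> on_hand[A=24 B=25] avail[A=5 B=25] open={R3,R4,R5}
Step 8: commit R5 -> on_hand[A=18 B=25] avail[A=5 B=25] open={R3,R4}
Step 9: cancel R4 -> on_hand[A=18 B=25] avail[A=14 B=25] open={R3}
Step 10: reserve R6 A 6 -> on_hand[A=18 B=25] avail[A=8 B=25] open={R3,R6}
Step 11: reserve R7 B 6 -> on_hand[A=18 B=25] avail[A=8 B=19] open={R3,R6,R7}
Step 12: reserve R8 A 7 -> on_hand[A=18 B=25] avail[A=1 B=19] open={R3,R6,R7,R8}
Step 13: cancel R8 -> on_hand[A=18 B=25] avail[A=8 B=19] open={R3,R6,R7}
Step 14: reserve R9 A 5 -> on_hand[A=18 B=25] avail[A=3 B=19] open={R3,R6,R7,R9}
Step 15: reserve R10 A 3 -> on_hand[A=18 B=25] avail[A=0 B=19] open={R10,R3,R6,R7,R9}
Step 16: commit R7 -> on_hand[A=18 B=19] avail[A=0 B=19] open={R10,R3,R6,R9}
Step 17: reserve R11 B 5 -> on_hand[A=18 B=19] avail[A=0 B=14] open={R10,R11,R3,R6,R9}
Step 18: reserve R12 B 1 -> on_hand[A=18 B=19] avail[A=0 B=13] open={R10,R11,R12,R3,R6,R9}
Step 19: commit R9 -> on_hand[A=13 B=19] avail[A=0 B=13] open={R10,R11,R12,R3,R6}
Step 20: cancel R12 -> on_hand[A=13 B=19] avail[A=0 B=14] open={R10,R11,R3,R6}
Step 21: commit R6 -> on_hand[A=7 B=19] avail[A=0 B=14] open={R10,R11,R3}
Step 22: commit R10 -> on_hand[A=4 B=19] avail[A=0 B=14] open={R11,R3}
Step 23: commit R3 -> on_hand[A=0 B=19] avail[A=0 B=14] open={R11}
Step 24: reserve R13 B 4 -> on_hand[A=0 B=19] avail[A=0 B=10] open={R11,R13}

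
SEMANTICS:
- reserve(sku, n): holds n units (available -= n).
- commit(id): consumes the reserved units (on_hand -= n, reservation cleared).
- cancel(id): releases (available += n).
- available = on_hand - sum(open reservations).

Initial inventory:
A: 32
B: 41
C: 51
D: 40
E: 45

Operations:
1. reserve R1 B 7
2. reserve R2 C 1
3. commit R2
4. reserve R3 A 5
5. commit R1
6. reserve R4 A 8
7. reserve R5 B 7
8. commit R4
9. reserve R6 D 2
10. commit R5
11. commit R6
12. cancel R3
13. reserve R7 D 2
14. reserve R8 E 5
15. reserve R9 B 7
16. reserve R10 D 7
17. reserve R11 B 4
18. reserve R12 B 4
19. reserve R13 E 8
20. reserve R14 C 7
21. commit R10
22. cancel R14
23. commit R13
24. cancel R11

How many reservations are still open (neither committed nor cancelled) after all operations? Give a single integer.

Answer: 4

Derivation:
Step 1: reserve R1 B 7 -> on_hand[A=32 B=41 C=51 D=40 E=45] avail[A=32 B=34 C=51 D=40 E=45] open={R1}
Step 2: reserve R2 C 1 -> on_hand[A=32 B=41 C=51 D=40 E=45] avail[A=32 B=34 C=50 D=40 E=45] open={R1,R2}
Step 3: commit R2 -> on_hand[A=32 B=41 C=50 D=40 E=45] avail[A=32 B=34 C=50 D=40 E=45] open={R1}
Step 4: reserve R3 A 5 -> on_hand[A=32 B=41 C=50 D=40 E=45] avail[A=27 B=34 C=50 D=40 E=45] open={R1,R3}
Step 5: commit R1 -> on_hand[A=32 B=34 C=50 D=40 E=45] avail[A=27 B=34 C=50 D=40 E=45] open={R3}
Step 6: reserve R4 A 8 -> on_hand[A=32 B=34 C=50 D=40 E=45] avail[A=19 B=34 C=50 D=40 E=45] open={R3,R4}
Step 7: reserve R5 B 7 -> on_hand[A=32 B=34 C=50 D=40 E=45] avail[A=19 B=27 C=50 D=40 E=45] open={R3,R4,R5}
Step 8: commit R4 -> on_hand[A=24 B=34 C=50 D=40 E=45] avail[A=19 B=27 C=50 D=40 E=45] open={R3,R5}
Step 9: reserve R6 D 2 -> on_hand[A=24 B=34 C=50 D=40 E=45] avail[A=19 B=27 C=50 D=38 E=45] open={R3,R5,R6}
Step 10: commit R5 -> on_hand[A=24 B=27 C=50 D=40 E=45] avail[A=19 B=27 C=50 D=38 E=45] open={R3,R6}
Step 11: commit R6 -> on_hand[A=24 B=27 C=50 D=38 E=45] avail[A=19 B=27 C=50 D=38 E=45] open={R3}
Step 12: cancel R3 -> on_hand[A=24 B=27 C=50 D=38 E=45] avail[A=24 B=27 C=50 D=38 E=45] open={}
Step 13: reserve R7 D 2 -> on_hand[A=24 B=27 C=50 D=38 E=45] avail[A=24 B=27 C=50 D=36 E=45] open={R7}
Step 14: reserve R8 E 5 -> on_hand[A=24 B=27 C=50 D=38 E=45] avail[A=24 B=27 C=50 D=36 E=40] open={R7,R8}
Step 15: reserve R9 B 7 -> on_hand[A=24 B=27 C=50 D=38 E=45] avail[A=24 B=20 C=50 D=36 E=40] open={R7,R8,R9}
Step 16: reserve R10 D 7 -> on_hand[A=24 B=27 C=50 D=38 E=45] avail[A=24 B=20 C=50 D=29 E=40] open={R10,R7,R8,R9}
Step 17: reserve R11 B 4 -> on_hand[A=24 B=27 C=50 D=38 E=45] avail[A=24 B=16 C=50 D=29 E=40] open={R10,R11,R7,R8,R9}
Step 18: reserve R12 B 4 -> on_hand[A=24 B=27 C=50 D=38 E=45] avail[A=24 B=12 C=50 D=29 E=40] open={R10,R11,R12,R7,R8,R9}
Step 19: reserve R13 E 8 -> on_hand[A=24 B=27 C=50 D=38 E=45] avail[A=24 B=12 C=50 D=29 E=32] open={R10,R11,R12,R13,R7,R8,R9}
Step 20: reserve R14 C 7 -> on_hand[A=24 B=27 C=50 D=38 E=45] avail[A=24 B=12 C=43 D=29 E=32] open={R10,R11,R12,R13,R14,R7,R8,R9}
Step 21: commit R10 -> on_hand[A=24 B=27 C=50 D=31 E=45] avail[A=24 B=12 C=43 D=29 E=32] open={R11,R12,R13,R14,R7,R8,R9}
Step 22: cancel R14 -> on_hand[A=24 B=27 C=50 D=31 E=45] avail[A=24 B=12 C=50 D=29 E=32] open={R11,R12,R13,R7,R8,R9}
Step 23: commit R13 -> on_hand[A=24 B=27 C=50 D=31 E=37] avail[A=24 B=12 C=50 D=29 E=32] open={R11,R12,R7,R8,R9}
Step 24: cancel R11 -> on_hand[A=24 B=27 C=50 D=31 E=37] avail[A=24 B=16 C=50 D=29 E=32] open={R12,R7,R8,R9}
Open reservations: ['R12', 'R7', 'R8', 'R9'] -> 4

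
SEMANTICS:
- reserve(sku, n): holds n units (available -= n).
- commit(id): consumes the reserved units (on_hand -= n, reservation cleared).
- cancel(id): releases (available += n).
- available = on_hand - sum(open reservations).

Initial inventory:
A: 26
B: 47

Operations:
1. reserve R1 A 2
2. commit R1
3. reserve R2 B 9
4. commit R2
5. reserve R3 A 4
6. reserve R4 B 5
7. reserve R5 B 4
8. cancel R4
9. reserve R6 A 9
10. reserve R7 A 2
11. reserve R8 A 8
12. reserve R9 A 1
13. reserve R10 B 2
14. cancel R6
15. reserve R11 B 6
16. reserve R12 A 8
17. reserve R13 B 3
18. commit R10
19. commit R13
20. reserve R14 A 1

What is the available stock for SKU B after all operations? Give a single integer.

Answer: 23

Derivation:
Step 1: reserve R1 A 2 -> on_hand[A=26 B=47] avail[A=24 B=47] open={R1}
Step 2: commit R1 -> on_hand[A=24 B=47] avail[A=24 B=47] open={}
Step 3: reserve R2 B 9 -> on_hand[A=24 B=47] avail[A=24 B=38] open={R2}
Step 4: commit R2 -> on_hand[A=24 B=38] avail[A=24 B=38] open={}
Step 5: reserve R3 A 4 -> on_hand[A=24 B=38] avail[A=20 B=38] open={R3}
Step 6: reserve R4 B 5 -> on_hand[A=24 B=38] avail[A=20 B=33] open={R3,R4}
Step 7: reserve R5 B 4 -> on_hand[A=24 B=38] avail[A=20 B=29] open={R3,R4,R5}
Step 8: cancel R4 -> on_hand[A=24 B=38] avail[A=20 B=34] open={R3,R5}
Step 9: reserve R6 A 9 -> on_hand[A=24 B=38] avail[A=11 B=34] open={R3,R5,R6}
Step 10: reserve R7 A 2 -> on_hand[A=24 B=38] avail[A=9 B=34] open={R3,R5,R6,R7}
Step 11: reserve R8 A 8 -> on_hand[A=24 B=38] avail[A=1 B=34] open={R3,R5,R6,R7,R8}
Step 12: reserve R9 A 1 -> on_hand[A=24 B=38] avail[A=0 B=34] open={R3,R5,R6,R7,R8,R9}
Step 13: reserve R10 B 2 -> on_hand[A=24 B=38] avail[A=0 B=32] open={R10,R3,R5,R6,R7,R8,R9}
Step 14: cancel R6 -> on_hand[A=24 B=38] avail[A=9 B=32] open={R10,R3,R5,R7,R8,R9}
Step 15: reserve R11 B 6 -> on_hand[A=24 B=38] avail[A=9 B=26] open={R10,R11,R3,R5,R7,R8,R9}
Step 16: reserve R12 A 8 -> on_hand[A=24 B=38] avail[A=1 B=26] open={R10,R11,R12,R3,R5,R7,R8,R9}
Step 17: reserve R13 B 3 -> on_hand[A=24 B=38] avail[A=1 B=23] open={R10,R11,R12,R13,R3,R5,R7,R8,R9}
Step 18: commit R10 -> on_hand[A=24 B=36] avail[A=1 B=23] open={R11,R12,R13,R3,R5,R7,R8,R9}
Step 19: commit R13 -> on_hand[A=24 B=33] avail[A=1 B=23] open={R11,R12,R3,R5,R7,R8,R9}
Step 20: reserve R14 A 1 -> on_hand[A=24 B=33] avail[A=0 B=23] open={R11,R12,R14,R3,R5,R7,R8,R9}
Final available[B] = 23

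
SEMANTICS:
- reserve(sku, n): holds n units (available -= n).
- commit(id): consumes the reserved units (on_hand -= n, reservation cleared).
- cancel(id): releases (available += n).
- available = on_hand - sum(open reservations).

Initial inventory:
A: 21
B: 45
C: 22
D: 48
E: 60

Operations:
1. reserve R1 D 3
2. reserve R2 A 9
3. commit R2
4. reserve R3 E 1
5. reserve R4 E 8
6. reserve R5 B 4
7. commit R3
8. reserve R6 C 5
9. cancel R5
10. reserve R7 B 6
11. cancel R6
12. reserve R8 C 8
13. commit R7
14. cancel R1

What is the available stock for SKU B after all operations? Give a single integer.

Step 1: reserve R1 D 3 -> on_hand[A=21 B=45 C=22 D=48 E=60] avail[A=21 B=45 C=22 D=45 E=60] open={R1}
Step 2: reserve R2 A 9 -> on_hand[A=21 B=45 C=22 D=48 E=60] avail[A=12 B=45 C=22 D=45 E=60] open={R1,R2}
Step 3: commit R2 -> on_hand[A=12 B=45 C=22 D=48 E=60] avail[A=12 B=45 C=22 D=45 E=60] open={R1}
Step 4: reserve R3 E 1 -> on_hand[A=12 B=45 C=22 D=48 E=60] avail[A=12 B=45 C=22 D=45 E=59] open={R1,R3}
Step 5: reserve R4 E 8 -> on_hand[A=12 B=45 C=22 D=48 E=60] avail[A=12 B=45 C=22 D=45 E=51] open={R1,R3,R4}
Step 6: reserve R5 B 4 -> on_hand[A=12 B=45 C=22 D=48 E=60] avail[A=12 B=41 C=22 D=45 E=51] open={R1,R3,R4,R5}
Step 7: commit R3 -> on_hand[A=12 B=45 C=22 D=48 E=59] avail[A=12 B=41 C=22 D=45 E=51] open={R1,R4,R5}
Step 8: reserve R6 C 5 -> on_hand[A=12 B=45 C=22 D=48 E=59] avail[A=12 B=41 C=17 D=45 E=51] open={R1,R4,R5,R6}
Step 9: cancel R5 -> on_hand[A=12 B=45 C=22 D=48 E=59] avail[A=12 B=45 C=17 D=45 E=51] open={R1,R4,R6}
Step 10: reserve R7 B 6 -> on_hand[A=12 B=45 C=22 D=48 E=59] avail[A=12 B=39 C=17 D=45 E=51] open={R1,R4,R6,R7}
Step 11: cancel R6 -> on_hand[A=12 B=45 C=22 D=48 E=59] avail[A=12 B=39 C=22 D=45 E=51] open={R1,R4,R7}
Step 12: reserve R8 C 8 -> on_hand[A=12 B=45 C=22 D=48 E=59] avail[A=12 B=39 C=14 D=45 E=51] open={R1,R4,R7,R8}
Step 13: commit R7 -> on_hand[A=12 B=39 C=22 D=48 E=59] avail[A=12 B=39 C=14 D=45 E=51] open={R1,R4,R8}
Step 14: cancel R1 -> on_hand[A=12 B=39 C=22 D=48 E=59] avail[A=12 B=39 C=14 D=48 E=51] open={R4,R8}
Final available[B] = 39

Answer: 39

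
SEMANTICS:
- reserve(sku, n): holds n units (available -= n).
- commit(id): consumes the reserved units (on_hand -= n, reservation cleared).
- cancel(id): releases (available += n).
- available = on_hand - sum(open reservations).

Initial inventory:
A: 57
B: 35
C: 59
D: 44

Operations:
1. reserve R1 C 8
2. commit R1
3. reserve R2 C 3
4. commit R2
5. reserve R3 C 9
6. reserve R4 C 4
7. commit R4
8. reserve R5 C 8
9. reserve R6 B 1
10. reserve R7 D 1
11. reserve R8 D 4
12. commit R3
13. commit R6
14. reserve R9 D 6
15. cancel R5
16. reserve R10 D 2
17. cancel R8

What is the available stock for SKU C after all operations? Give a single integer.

Step 1: reserve R1 C 8 -> on_hand[A=57 B=35 C=59 D=44] avail[A=57 B=35 C=51 D=44] open={R1}
Step 2: commit R1 -> on_hand[A=57 B=35 C=51 D=44] avail[A=57 B=35 C=51 D=44] open={}
Step 3: reserve R2 C 3 -> on_hand[A=57 B=35 C=51 D=44] avail[A=57 B=35 C=48 D=44] open={R2}
Step 4: commit R2 -> on_hand[A=57 B=35 C=48 D=44] avail[A=57 B=35 C=48 D=44] open={}
Step 5: reserve R3 C 9 -> on_hand[A=57 B=35 C=48 D=44] avail[A=57 B=35 C=39 D=44] open={R3}
Step 6: reserve R4 C 4 -> on_hand[A=57 B=35 C=48 D=44] avail[A=57 B=35 C=35 D=44] open={R3,R4}
Step 7: commit R4 -> on_hand[A=57 B=35 C=44 D=44] avail[A=57 B=35 C=35 D=44] open={R3}
Step 8: reserve R5 C 8 -> on_hand[A=57 B=35 C=44 D=44] avail[A=57 B=35 C=27 D=44] open={R3,R5}
Step 9: reserve R6 B 1 -> on_hand[A=57 B=35 C=44 D=44] avail[A=57 B=34 C=27 D=44] open={R3,R5,R6}
Step 10: reserve R7 D 1 -> on_hand[A=57 B=35 C=44 D=44] avail[A=57 B=34 C=27 D=43] open={R3,R5,R6,R7}
Step 11: reserve R8 D 4 -> on_hand[A=57 B=35 C=44 D=44] avail[A=57 B=34 C=27 D=39] open={R3,R5,R6,R7,R8}
Step 12: commit R3 -> on_hand[A=57 B=35 C=35 D=44] avail[A=57 B=34 C=27 D=39] open={R5,R6,R7,R8}
Step 13: commit R6 -> on_hand[A=57 B=34 C=35 D=44] avail[A=57 B=34 C=27 D=39] open={R5,R7,R8}
Step 14: reserve R9 D 6 -> on_hand[A=57 B=34 C=35 D=44] avail[A=57 B=34 C=27 D=33] open={R5,R7,R8,R9}
Step 15: cancel R5 -> on_hand[A=57 B=34 C=35 D=44] avail[A=57 B=34 C=35 D=33] open={R7,R8,R9}
Step 16: reserve R10 D 2 -> on_hand[A=57 B=34 C=35 D=44] avail[A=57 B=34 C=35 D=31] open={R10,R7,R8,R9}
Step 17: cancel R8 -> on_hand[A=57 B=34 C=35 D=44] avail[A=57 B=34 C=35 D=35] open={R10,R7,R9}
Final available[C] = 35

Answer: 35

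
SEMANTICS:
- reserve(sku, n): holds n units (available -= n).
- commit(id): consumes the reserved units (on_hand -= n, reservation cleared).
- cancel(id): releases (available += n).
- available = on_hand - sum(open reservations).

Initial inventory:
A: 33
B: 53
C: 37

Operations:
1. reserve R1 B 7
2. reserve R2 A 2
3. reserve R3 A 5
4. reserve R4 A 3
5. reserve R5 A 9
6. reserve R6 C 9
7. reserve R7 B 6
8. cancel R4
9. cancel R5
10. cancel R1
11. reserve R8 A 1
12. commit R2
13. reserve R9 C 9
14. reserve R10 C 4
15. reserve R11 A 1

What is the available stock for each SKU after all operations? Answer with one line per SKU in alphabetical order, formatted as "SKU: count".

Answer: A: 24
B: 47
C: 15

Derivation:
Step 1: reserve R1 B 7 -> on_hand[A=33 B=53 C=37] avail[A=33 B=46 C=37] open={R1}
Step 2: reserve R2 A 2 -> on_hand[A=33 B=53 C=37] avail[A=31 B=46 C=37] open={R1,R2}
Step 3: reserve R3 A 5 -> on_hand[A=33 B=53 C=37] avail[A=26 B=46 C=37] open={R1,R2,R3}
Step 4: reserve R4 A 3 -> on_hand[A=33 B=53 C=37] avail[A=23 B=46 C=37] open={R1,R2,R3,R4}
Step 5: reserve R5 A 9 -> on_hand[A=33 B=53 C=37] avail[A=14 B=46 C=37] open={R1,R2,R3,R4,R5}
Step 6: reserve R6 C 9 -> on_hand[A=33 B=53 C=37] avail[A=14 B=46 C=28] open={R1,R2,R3,R4,R5,R6}
Step 7: reserve R7 B 6 -> on_hand[A=33 B=53 C=37] avail[A=14 B=40 C=28] open={R1,R2,R3,R4,R5,R6,R7}
Step 8: cancel R4 -> on_hand[A=33 B=53 C=37] avail[A=17 B=40 C=28] open={R1,R2,R3,R5,R6,R7}
Step 9: cancel R5 -> on_hand[A=33 B=53 C=37] avail[A=26 B=40 C=28] open={R1,R2,R3,R6,R7}
Step 10: cancel R1 -> on_hand[A=33 B=53 C=37] avail[A=26 B=47 C=28] open={R2,R3,R6,R7}
Step 11: reserve R8 A 1 -> on_hand[A=33 B=53 C=37] avail[A=25 B=47 C=28] open={R2,R3,R6,R7,R8}
Step 12: commit R2 -> on_hand[A=31 B=53 C=37] avail[A=25 B=47 C=28] open={R3,R6,R7,R8}
Step 13: reserve R9 C 9 -> on_hand[A=31 B=53 C=37] avail[A=25 B=47 C=19] open={R3,R6,R7,R8,R9}
Step 14: reserve R10 C 4 -> on_hand[A=31 B=53 C=37] avail[A=25 B=47 C=15] open={R10,R3,R6,R7,R8,R9}
Step 15: reserve R11 A 1 -> on_hand[A=31 B=53 C=37] avail[A=24 B=47 C=15] open={R10,R11,R3,R6,R7,R8,R9}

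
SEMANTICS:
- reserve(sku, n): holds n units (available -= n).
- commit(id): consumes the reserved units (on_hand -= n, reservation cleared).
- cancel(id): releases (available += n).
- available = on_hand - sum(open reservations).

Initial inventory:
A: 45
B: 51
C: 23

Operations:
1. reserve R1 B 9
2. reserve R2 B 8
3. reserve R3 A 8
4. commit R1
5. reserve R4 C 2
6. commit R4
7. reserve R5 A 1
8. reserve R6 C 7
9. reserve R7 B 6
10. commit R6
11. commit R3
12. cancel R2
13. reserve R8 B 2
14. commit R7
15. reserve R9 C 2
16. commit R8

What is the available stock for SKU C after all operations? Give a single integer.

Step 1: reserve R1 B 9 -> on_hand[A=45 B=51 C=23] avail[A=45 B=42 C=23] open={R1}
Step 2: reserve R2 B 8 -> on_hand[A=45 B=51 C=23] avail[A=45 B=34 C=23] open={R1,R2}
Step 3: reserve R3 A 8 -> on_hand[A=45 B=51 C=23] avail[A=37 B=34 C=23] open={R1,R2,R3}
Step 4: commit R1 -> on_hand[A=45 B=42 C=23] avail[A=37 B=34 C=23] open={R2,R3}
Step 5: reserve R4 C 2 -> on_hand[A=45 B=42 C=23] avail[A=37 B=34 C=21] open={R2,R3,R4}
Step 6: commit R4 -> on_hand[A=45 B=42 C=21] avail[A=37 B=34 C=21] open={R2,R3}
Step 7: reserve R5 A 1 -> on_hand[A=45 B=42 C=21] avail[A=36 B=34 C=21] open={R2,R3,R5}
Step 8: reserve R6 C 7 -> on_hand[A=45 B=42 C=21] avail[A=36 B=34 C=14] open={R2,R3,R5,R6}
Step 9: reserve R7 B 6 -> on_hand[A=45 B=42 C=21] avail[A=36 B=28 C=14] open={R2,R3,R5,R6,R7}
Step 10: commit R6 -> on_hand[A=45 B=42 C=14] avail[A=36 B=28 C=14] open={R2,R3,R5,R7}
Step 11: commit R3 -> on_hand[A=37 B=42 C=14] avail[A=36 B=28 C=14] open={R2,R5,R7}
Step 12: cancel R2 -> on_hand[A=37 B=42 C=14] avail[A=36 B=36 C=14] open={R5,R7}
Step 13: reserve R8 B 2 -> on_hand[A=37 B=42 C=14] avail[A=36 B=34 C=14] open={R5,R7,R8}
Step 14: commit R7 -> on_hand[A=37 B=36 C=14] avail[A=36 B=34 C=14] open={R5,R8}
Step 15: reserve R9 C 2 -> on_hand[A=37 B=36 C=14] avail[A=36 B=34 C=12] open={R5,R8,R9}
Step 16: commit R8 -> on_hand[A=37 B=34 C=14] avail[A=36 B=34 C=12] open={R5,R9}
Final available[C] = 12

Answer: 12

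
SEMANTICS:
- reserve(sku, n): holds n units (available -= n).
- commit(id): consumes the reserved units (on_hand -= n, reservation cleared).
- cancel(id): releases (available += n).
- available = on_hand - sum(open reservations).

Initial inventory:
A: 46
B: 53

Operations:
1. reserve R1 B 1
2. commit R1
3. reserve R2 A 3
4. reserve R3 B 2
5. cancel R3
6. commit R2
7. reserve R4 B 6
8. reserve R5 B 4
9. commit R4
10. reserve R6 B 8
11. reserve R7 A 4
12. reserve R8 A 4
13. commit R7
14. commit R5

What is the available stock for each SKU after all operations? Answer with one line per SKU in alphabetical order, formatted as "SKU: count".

Step 1: reserve R1 B 1 -> on_hand[A=46 B=53] avail[A=46 B=52] open={R1}
Step 2: commit R1 -> on_hand[A=46 B=52] avail[A=46 B=52] open={}
Step 3: reserve R2 A 3 -> on_hand[A=46 B=52] avail[A=43 B=52] open={R2}
Step 4: reserve R3 B 2 -> on_hand[A=46 B=52] avail[A=43 B=50] open={R2,R3}
Step 5: cancel R3 -> on_hand[A=46 B=52] avail[A=43 B=52] open={R2}
Step 6: commit R2 -> on_hand[A=43 B=52] avail[A=43 B=52] open={}
Step 7: reserve R4 B 6 -> on_hand[A=43 B=52] avail[A=43 B=46] open={R4}
Step 8: reserve R5 B 4 -> on_hand[A=43 B=52] avail[A=43 B=42] open={R4,R5}
Step 9: commit R4 -> on_hand[A=43 B=46] avail[A=43 B=42] open={R5}
Step 10: reserve R6 B 8 -> on_hand[A=43 B=46] avail[A=43 B=34] open={R5,R6}
Step 11: reserve R7 A 4 -> on_hand[A=43 B=46] avail[A=39 B=34] open={R5,R6,R7}
Step 12: reserve R8 A 4 -> on_hand[A=43 B=46] avail[A=35 B=34] open={R5,R6,R7,R8}
Step 13: commit R7 -> on_hand[A=39 B=46] avail[A=35 B=34] open={R5,R6,R8}
Step 14: commit R5 -> on_hand[A=39 B=42] avail[A=35 B=34] open={R6,R8}

Answer: A: 35
B: 34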